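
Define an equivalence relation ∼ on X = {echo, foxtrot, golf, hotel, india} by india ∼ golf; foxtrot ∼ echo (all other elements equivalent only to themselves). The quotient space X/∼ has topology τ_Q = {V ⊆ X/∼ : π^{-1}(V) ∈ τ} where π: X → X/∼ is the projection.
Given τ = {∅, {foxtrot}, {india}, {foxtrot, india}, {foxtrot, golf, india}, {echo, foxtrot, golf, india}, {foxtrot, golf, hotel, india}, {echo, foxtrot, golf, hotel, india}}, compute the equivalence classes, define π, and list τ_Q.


X/∼ = {[echo=foxtrot], [golf=india], [hotel]}; |τ_Q| = 3.

Equivalence classes: [echo=foxtrot], [golf=india], [hotel].
Quotient map π: X → X/∼ sends echo ↦ [echo=foxtrot], foxtrot ↦ [echo=foxtrot], golf ↦ [golf=india], hotel ↦ [hotel], india ↦ [golf=india].
For each subset V ⊆ X/∼, compute π^{-1}(V) ⊆ X and check whether π^{-1}(V) ∈ τ. V is open in τ_Q iff π^{-1}(V) ∈ τ.
  V = {}: π^{-1}(V) = ∅ ∈ τ ✓.
  V = {[echo=foxtrot]}: π^{-1}(V) = {echo, foxtrot} ∉ τ ✗.
  V = {[golf=india]}: π^{-1}(V) = {golf, india} ∉ τ ✗.
  V = {[echo=foxtrot], [golf=india]}: π^{-1}(V) = {echo, foxtrot, golf, india} ∈ τ ✓.
  V = {[hotel]}: π^{-1}(V) = {hotel} ∉ τ ✗.
  V = {[echo=foxtrot], [hotel]}: π^{-1}(V) = {echo, foxtrot, hotel} ∉ τ ✗.
  V = {[golf=india], [hotel]}: π^{-1}(V) = {golf, hotel, india} ∉ τ ✗.
  V = {[echo=foxtrot], [golf=india], [hotel]}: π^{-1}(V) = {echo, foxtrot, golf, hotel, india} ∈ τ ✓.
Open sets in the quotient: τ_Q = {{}, {[echo=foxtrot], [golf=india]}, {[echo=foxtrot], [golf=india], [hotel]}} (3 elements).


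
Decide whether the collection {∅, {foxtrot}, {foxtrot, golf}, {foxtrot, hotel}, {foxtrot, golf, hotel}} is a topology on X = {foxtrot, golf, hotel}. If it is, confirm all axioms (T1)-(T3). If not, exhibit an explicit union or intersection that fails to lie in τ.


τ IS a topology on X.

Axiom (T1): ∅ ∈ τ? Yes; X ∈ τ? Yes.
Axiom (T2/T3): check pairwise unions and intersections of members of τ.
All pairwise intersections and unions checked — each lies in τ. Therefore τ satisfies (T1), (T2), (T3): it IS a topology on X.


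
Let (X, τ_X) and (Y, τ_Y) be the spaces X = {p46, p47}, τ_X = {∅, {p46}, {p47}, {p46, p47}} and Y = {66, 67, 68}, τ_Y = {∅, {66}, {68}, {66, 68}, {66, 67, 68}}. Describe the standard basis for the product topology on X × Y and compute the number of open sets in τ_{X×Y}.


Basis B = {∅ × ∅, {p46} × {66}, {p46} × {68}, {p47} × {66}, {p47} × {68}, {p46} × {66, 68}, {p46, p47} × {66}, {p46, p47} × {68}, {p47} × {66, 68}, {p46} × {66, 67, 68}, {p47} × {66, 67, 68}, {p46, p47} × {66, 68}, {p46, p47} × {66, 67, 68}}; |τ_{X×Y}| = 25.

Enumerate products U × V with U ∈ τ_X, V ∈ τ_Y (deduplicated):
  ∅ × ∅ = {} (∅)
  {p46} × {66} = {(p46,66)}
  {p46} × {68} = {(p46,68)}
  {p47} × {66} = {(p47,66)}
  {p47} × {68} = {(p47,68)}
  {p46} × {66, 68} = {(p46,66), (p46,68)}
  {p46, p47} × {66} = {(p46,66), (p47,66)}
  {p46, p47} × {68} = {(p46,68), (p47,68)}
  {p47} × {66, 68} = {(p47,66), (p47,68)}
  {p46} × {66, 67, 68} = {(p46,66), (p46,67), (p46,68)}
  {p47} × {66, 67, 68} = {(p47,66), (p47,67), (p47,68)}
  {p46, p47} × {66, 68} = {(p46,66), (p46,68), (p47,66), (p47,68)}
  {p46, p47} × {66, 67, 68} = {(p46,66), (p46,67), (p46,68), (p47,66), (p47,67), (p47,68)}
These 13 distinct sets form the basis B.
Close under arbitrary unions to get τ_{X×Y}; counting gives |τ_{X×Y}| = 25.


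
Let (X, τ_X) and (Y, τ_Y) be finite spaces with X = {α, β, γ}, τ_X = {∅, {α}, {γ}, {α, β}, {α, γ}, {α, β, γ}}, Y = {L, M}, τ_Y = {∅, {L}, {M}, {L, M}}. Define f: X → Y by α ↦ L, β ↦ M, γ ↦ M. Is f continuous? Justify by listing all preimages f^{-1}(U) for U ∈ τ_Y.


f is NOT continuous.

Compute f^{-1}(U) for each U ∈ τ_Y:
  U = ∅: f^{-1}(U) = ∅ ∈ τ_X ✓.
  U = {L}: f^{-1}(U) = {α} ∈ τ_X ✓.
  U = {M}: f^{-1}(U) = {β, γ} ∉ τ_X ✗.
  U = {L, M}: f^{-1}(U) = {α, β, γ} ∈ τ_X ✓.
Found U = {M} with f^{-1}(U) = {β, γ} not in τ_X. Therefore f is NOT continuous.


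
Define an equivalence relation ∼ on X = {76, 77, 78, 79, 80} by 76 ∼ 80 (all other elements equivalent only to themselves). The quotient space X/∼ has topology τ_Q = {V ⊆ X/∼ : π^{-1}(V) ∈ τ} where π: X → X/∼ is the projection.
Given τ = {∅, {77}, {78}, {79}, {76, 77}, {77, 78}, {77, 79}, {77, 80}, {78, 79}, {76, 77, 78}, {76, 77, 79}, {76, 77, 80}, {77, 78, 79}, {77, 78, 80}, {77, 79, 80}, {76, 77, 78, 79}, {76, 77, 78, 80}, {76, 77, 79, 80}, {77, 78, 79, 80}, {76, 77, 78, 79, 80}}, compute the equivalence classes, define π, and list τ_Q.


X/∼ = {[76=80], [77], [78], [79]}; |τ_Q| = 12.

Equivalence classes: [76=80], [77], [78], [79].
Quotient map π: X → X/∼ sends 76 ↦ [76=80], 77 ↦ [77], 78 ↦ [78], 79 ↦ [79], 80 ↦ [76=80].
For each subset V ⊆ X/∼, compute π^{-1}(V) ⊆ X and check whether π^{-1}(V) ∈ τ. V is open in τ_Q iff π^{-1}(V) ∈ τ.
  V = {}: π^{-1}(V) = ∅ ∈ τ ✓.
  V = {[76=80]}: π^{-1}(V) = {76, 80} ∉ τ ✗.
  V = {[77]}: π^{-1}(V) = {77} ∈ τ ✓.
  V = {[76=80], [77]}: π^{-1}(V) = {76, 77, 80} ∈ τ ✓.
  V = {[78]}: π^{-1}(V) = {78} ∈ τ ✓.
  V = {[76=80], [78]}: π^{-1}(V) = {76, 78, 80} ∉ τ ✗.
  V = {[77], [78]}: π^{-1}(V) = {77, 78} ∈ τ ✓.
  V = {[76=80], [77], [78]}: π^{-1}(V) = {76, 77, 78, 80} ∈ τ ✓.
  V = {[79]}: π^{-1}(V) = {79} ∈ τ ✓.
  V = {[76=80], [79]}: π^{-1}(V) = {76, 79, 80} ∉ τ ✗.
  V = {[77], [79]}: π^{-1}(V) = {77, 79} ∈ τ ✓.
  V = {[76=80], [77], [79]}: π^{-1}(V) = {76, 77, 79, 80} ∈ τ ✓.
  V = {[78], [79]}: π^{-1}(V) = {78, 79} ∈ τ ✓.
  V = {[76=80], [78], [79]}: π^{-1}(V) = {76, 78, 79, 80} ∉ τ ✗.
  V = {[77], [78], [79]}: π^{-1}(V) = {77, 78, 79} ∈ τ ✓.
  V = {[76=80], [77], [78], [79]}: π^{-1}(V) = {76, 77, 78, 79, 80} ∈ τ ✓.
Open sets in the quotient: τ_Q = {{}, {[77]}, {[76=80], [77]}, {[78]}, {[77], [78]}, {[76=80], [77], [78]}, {[79]}, {[77], [79]}, {[76=80], [77], [79]}, {[78], [79]}, {[77], [78], [79]}, {[76=80], [77], [78], [79]}} (12 elements).


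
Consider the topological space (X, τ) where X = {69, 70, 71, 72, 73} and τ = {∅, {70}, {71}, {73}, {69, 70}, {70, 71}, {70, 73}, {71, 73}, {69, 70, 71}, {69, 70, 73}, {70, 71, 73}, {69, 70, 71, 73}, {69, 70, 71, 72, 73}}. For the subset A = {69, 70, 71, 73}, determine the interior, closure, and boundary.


int(A) = {69, 70, 71, 73}, cl(A) = {69, 70, 71, 72, 73}, ∂A = {72}.

Closed sets in (X, τ) are complements of opens:
  closed(X, τ) = {∅, {72}, {69, 72}, {71, 72}, {72, 73}, {69, 70, 72}, {69, 71, 72}, {69, 72, 73}, {71, 72, 73}, {69, 70, 71, 72}, {69, 70, 72, 73}, {69, 71, 72, 73}, {69, 70, 71, 72, 73}}.
int(A) = ⋃ {U ∈ τ : U ⊆ A}. Opens contained in A: ∅, {70}, {71}, {73}, {69, 70}, {70, 71}, {70, 73}, {71, 73}, {69, 70, 71}, {69, 70, 73}, {70, 71, 73}, {69, 70, 71, 73}.
Taking the union of these: int(A) = {69, 70, 71, 73}.
cl(A) = ⋂ {C closed : A ⊆ C}. Closed sets containing A: {69, 70, 71, 72, 73}.
Intersecting these: cl(A) = {69, 70, 71, 72, 73}.
∂A = cl(A) ∖ int(A) = {69, 70, 71, 72, 73} ∖ {69, 70, 71, 73} = {72}.


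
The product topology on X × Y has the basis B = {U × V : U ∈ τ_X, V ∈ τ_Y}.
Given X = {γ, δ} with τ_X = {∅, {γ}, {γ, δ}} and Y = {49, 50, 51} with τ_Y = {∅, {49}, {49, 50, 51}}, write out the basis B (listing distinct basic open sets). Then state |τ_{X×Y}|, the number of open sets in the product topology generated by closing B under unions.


Basis B = {∅ × ∅, {γ} × {49}, {γ, δ} × {49}, {γ} × {49, 50, 51}, {γ, δ} × {49, 50, 51}}; |τ_{X×Y}| = 6.

Enumerate products U × V with U ∈ τ_X, V ∈ τ_Y (deduplicated):
  ∅ × ∅ = {} (∅)
  {γ} × {49} = {(γ,49)}
  {γ, δ} × {49} = {(γ,49), (δ,49)}
  {γ} × {49, 50, 51} = {(γ,49), (γ,50), (γ,51)}
  {γ, δ} × {49, 50, 51} = {(γ,49), (γ,50), (γ,51), (δ,49), (δ,50), (δ,51)}
These 5 distinct sets form the basis B.
Close under arbitrary unions to get τ_{X×Y}; counting gives |τ_{X×Y}| = 6.


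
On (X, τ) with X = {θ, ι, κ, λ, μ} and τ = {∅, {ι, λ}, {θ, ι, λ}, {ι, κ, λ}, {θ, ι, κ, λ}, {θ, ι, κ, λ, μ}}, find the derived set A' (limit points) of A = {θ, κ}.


A' = {μ}

For each x ∈ X, list the open sets U ∈ τ with x ∈ U, then check whether U ∩ (A ∖ {x}) ≠ ∅ for every such U.
  x = θ: open {θ, ι, λ} ∋ x has {θ, ι, λ} ∩ (A ∖ {θ}) = ∅, so x is NOT a limit point.
  x = ι: open {ι, λ} ∋ x has {ι, λ} ∩ (A ∖ {ι}) = ∅, so x is NOT a limit point.
  x = κ: open {ι, κ, λ} ∋ x has {ι, κ, λ} ∩ (A ∖ {κ}) = ∅, so x is NOT a limit point.
  x = λ: open {ι, λ} ∋ x has {ι, λ} ∩ (A ∖ {λ}) = ∅, so x is NOT a limit point.
  x = μ: opens ∋ x are {θ, ι, κ, λ, μ}; each meets A ∖ {μ}, so x IS a limit point.
Collecting: A' = {μ}.


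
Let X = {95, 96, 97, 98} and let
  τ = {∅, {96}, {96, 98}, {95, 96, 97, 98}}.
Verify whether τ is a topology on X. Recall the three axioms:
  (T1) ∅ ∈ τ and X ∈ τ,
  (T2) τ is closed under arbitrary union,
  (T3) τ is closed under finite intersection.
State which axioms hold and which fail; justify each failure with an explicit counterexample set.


τ IS a topology on X.

Axiom (T1): ∅ ∈ τ? Yes; X ∈ τ? Yes.
Axiom (T2/T3): check pairwise unions and intersections of members of τ.
All pairwise intersections and unions checked — each lies in τ. Therefore τ satisfies (T1), (T2), (T3): it IS a topology on X.


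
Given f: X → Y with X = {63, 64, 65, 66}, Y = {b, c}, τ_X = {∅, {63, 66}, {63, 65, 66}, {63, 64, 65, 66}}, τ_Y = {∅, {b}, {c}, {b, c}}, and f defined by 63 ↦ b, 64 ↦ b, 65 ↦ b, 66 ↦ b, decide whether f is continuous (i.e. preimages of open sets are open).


f IS continuous.

Compute f^{-1}(U) for each U ∈ τ_Y:
  U = ∅: f^{-1}(U) = ∅ ∈ τ_X ✓.
  U = {b}: f^{-1}(U) = {63, 64, 65, 66} ∈ τ_X ✓.
  U = {c}: f^{-1}(U) = ∅ ∈ τ_X ✓.
  U = {b, c}: f^{-1}(U) = {63, 64, 65, 66} ∈ τ_X ✓.
Every preimage lies in τ_X, so f IS continuous.


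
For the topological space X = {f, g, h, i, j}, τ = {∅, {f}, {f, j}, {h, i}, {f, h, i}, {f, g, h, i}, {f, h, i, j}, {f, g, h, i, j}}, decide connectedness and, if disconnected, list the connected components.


(X, τ) is connected.

Find clopen sets (U ∈ τ with X ∖ U ∈ τ):
  U = ∅, X ∖ U = {f, g, h, i, j} — both open, so U is clopen.
  U = {f, g, h, i, j}, X ∖ U = ∅ — both open, so U is clopen.
Only trivial clopens (∅ and X) exist, so (X, τ) is connected.
Compute connected components by grouping points that agree on all clopens:
  component: {f, g, h, i, j}


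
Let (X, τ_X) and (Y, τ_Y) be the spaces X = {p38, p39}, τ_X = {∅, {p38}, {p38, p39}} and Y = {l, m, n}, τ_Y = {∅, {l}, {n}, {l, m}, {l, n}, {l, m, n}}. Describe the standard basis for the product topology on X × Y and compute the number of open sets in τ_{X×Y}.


Basis B = {∅ × ∅, {p38} × {l}, {p38} × {n}, {p38} × {l, m}, {p38} × {l, n}, {p38, p39} × {l}, {p38, p39} × {n}, {p38} × {l, m, n}, {p38, p39} × {l, m}, {p38, p39} × {l, n}, {p38, p39} × {l, m, n}}; |τ_{X×Y}| = 18.

Enumerate products U × V with U ∈ τ_X, V ∈ τ_Y (deduplicated):
  ∅ × ∅ = {} (∅)
  {p38} × {l} = {(p38,l)}
  {p38} × {n} = {(p38,n)}
  {p38} × {l, m} = {(p38,l), (p38,m)}
  {p38} × {l, n} = {(p38,l), (p38,n)}
  {p38, p39} × {l} = {(p38,l), (p39,l)}
  {p38, p39} × {n} = {(p38,n), (p39,n)}
  {p38} × {l, m, n} = {(p38,l), (p38,m), (p38,n)}
  {p38, p39} × {l, m} = {(p38,l), (p38,m), (p39,l), (p39,m)}
  {p38, p39} × {l, n} = {(p38,l), (p38,n), (p39,l), (p39,n)}
  {p38, p39} × {l, m, n} = {(p38,l), (p38,m), (p38,n), (p39,l), (p39,m), (p39,n)}
These 11 distinct sets form the basis B.
Close under arbitrary unions to get τ_{X×Y}; counting gives |τ_{X×Y}| = 18.


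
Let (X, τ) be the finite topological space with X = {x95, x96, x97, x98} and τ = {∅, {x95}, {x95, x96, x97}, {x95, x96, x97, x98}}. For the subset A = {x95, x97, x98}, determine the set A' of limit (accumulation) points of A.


A' = {x96, x97, x98}

For each x ∈ X, list the open sets U ∈ τ with x ∈ U, then check whether U ∩ (A ∖ {x}) ≠ ∅ for every such U.
  x = x95: open {x95} ∋ x has {x95} ∩ (A ∖ {x95}) = ∅, so x is NOT a limit point.
  x = x96: opens ∋ x are {x95, x96, x97}, {x95, x96, x97, x98}; each meets A ∖ {x96}, so x IS a limit point.
  x = x97: opens ∋ x are {x95, x96, x97}, {x95, x96, x97, x98}; each meets A ∖ {x97}, so x IS a limit point.
  x = x98: opens ∋ x are {x95, x96, x97, x98}; each meets A ∖ {x98}, so x IS a limit point.
Collecting: A' = {x96, x97, x98}.


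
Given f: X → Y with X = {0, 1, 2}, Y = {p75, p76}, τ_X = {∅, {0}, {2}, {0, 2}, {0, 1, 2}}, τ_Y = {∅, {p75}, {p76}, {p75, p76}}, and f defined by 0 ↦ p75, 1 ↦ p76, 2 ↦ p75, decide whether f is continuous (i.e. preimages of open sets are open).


f is NOT continuous.

Compute f^{-1}(U) for each U ∈ τ_Y:
  U = ∅: f^{-1}(U) = ∅ ∈ τ_X ✓.
  U = {p75}: f^{-1}(U) = {0, 2} ∈ τ_X ✓.
  U = {p76}: f^{-1}(U) = {1} ∉ τ_X ✗.
  U = {p75, p76}: f^{-1}(U) = {0, 1, 2} ∈ τ_X ✓.
Found U = {p76} with f^{-1}(U) = {1} not in τ_X. Therefore f is NOT continuous.


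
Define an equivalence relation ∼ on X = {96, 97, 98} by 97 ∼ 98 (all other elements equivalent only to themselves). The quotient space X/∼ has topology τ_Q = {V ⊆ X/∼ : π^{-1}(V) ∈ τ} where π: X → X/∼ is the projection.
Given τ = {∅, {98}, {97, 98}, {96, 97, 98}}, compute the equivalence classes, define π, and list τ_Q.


X/∼ = {[96], [97=98]}; |τ_Q| = 3.

Equivalence classes: [96], [97=98].
Quotient map π: X → X/∼ sends 96 ↦ [96], 97 ↦ [97=98], 98 ↦ [97=98].
For each subset V ⊆ X/∼, compute π^{-1}(V) ⊆ X and check whether π^{-1}(V) ∈ τ. V is open in τ_Q iff π^{-1}(V) ∈ τ.
  V = {}: π^{-1}(V) = ∅ ∈ τ ✓.
  V = {[96]}: π^{-1}(V) = {96} ∉ τ ✗.
  V = {[97=98]}: π^{-1}(V) = {97, 98} ∈ τ ✓.
  V = {[96], [97=98]}: π^{-1}(V) = {96, 97, 98} ∈ τ ✓.
Open sets in the quotient: τ_Q = {{}, {[97=98]}, {[96], [97=98]}} (3 elements).


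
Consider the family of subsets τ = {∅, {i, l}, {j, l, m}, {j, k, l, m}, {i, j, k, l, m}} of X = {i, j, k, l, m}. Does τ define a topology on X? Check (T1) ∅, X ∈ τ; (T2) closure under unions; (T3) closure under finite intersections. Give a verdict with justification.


τ is NOT a topology on X.

Axiom (T1): ∅ ∈ τ? Yes; X ∈ τ? Yes.
Axiom (T2/T3): check pairwise unions and intersections of members of τ.
Counterexample for (T3): {i, l} ∩ {j, l, m} = {l} ∉ τ. Therefore τ is NOT a topology.


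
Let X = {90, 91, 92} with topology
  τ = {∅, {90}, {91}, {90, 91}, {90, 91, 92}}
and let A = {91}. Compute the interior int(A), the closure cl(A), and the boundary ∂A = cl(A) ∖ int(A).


int(A) = {91}, cl(A) = {91, 92}, ∂A = {92}.

Closed sets in (X, τ) are complements of opens:
  closed(X, τ) = {∅, {92}, {90, 92}, {91, 92}, {90, 91, 92}}.
int(A) = ⋃ {U ∈ τ : U ⊆ A}. Opens contained in A: ∅, {91}.
Taking the union of these: int(A) = {91}.
cl(A) = ⋂ {C closed : A ⊆ C}. Closed sets containing A: {91, 92}, {90, 91, 92}.
Intersecting these: cl(A) = {91, 92}.
∂A = cl(A) ∖ int(A) = {91, 92} ∖ {91} = {92}.


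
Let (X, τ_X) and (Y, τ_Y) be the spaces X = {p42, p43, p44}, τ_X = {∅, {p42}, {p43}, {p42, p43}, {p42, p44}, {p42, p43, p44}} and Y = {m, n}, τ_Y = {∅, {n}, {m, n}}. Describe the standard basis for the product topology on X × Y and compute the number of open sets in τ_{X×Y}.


Basis B = {∅ × ∅, {p42} × {n}, {p43} × {n}, {p42} × {m, n}, {p42, p43} × {n}, {p42, p44} × {n}, {p43} × {m, n}, {p42, p43, p44} × {n}, {p42, p43} × {m, n}, {p42, p44} × {m, n}, {p42, p43, p44} × {m, n}}; |τ_{X×Y}| = 18.

Enumerate products U × V with U ∈ τ_X, V ∈ τ_Y (deduplicated):
  ∅ × ∅ = {} (∅)
  {p42} × {n} = {(p42,n)}
  {p43} × {n} = {(p43,n)}
  {p42} × {m, n} = {(p42,m), (p42,n)}
  {p42, p43} × {n} = {(p42,n), (p43,n)}
  {p42, p44} × {n} = {(p42,n), (p44,n)}
  {p43} × {m, n} = {(p43,m), (p43,n)}
  {p42, p43, p44} × {n} = {(p42,n), (p43,n), (p44,n)}
  {p42, p43} × {m, n} = {(p42,m), (p42,n), (p43,m), (p43,n)}
  {p42, p44} × {m, n} = {(p42,m), (p42,n), (p44,m), (p44,n)}
  {p42, p43, p44} × {m, n} = {(p42,m), (p42,n), (p43,m), (p43,n), (p44,m), (p44,n)}
These 11 distinct sets form the basis B.
Close under arbitrary unions to get τ_{X×Y}; counting gives |τ_{X×Y}| = 18.


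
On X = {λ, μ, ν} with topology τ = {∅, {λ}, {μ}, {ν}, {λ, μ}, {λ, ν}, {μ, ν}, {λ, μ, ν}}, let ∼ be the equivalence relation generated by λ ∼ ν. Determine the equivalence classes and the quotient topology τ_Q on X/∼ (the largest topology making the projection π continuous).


X/∼ = {[λ=ν], [μ]}; |τ_Q| = 4.

Equivalence classes: [λ=ν], [μ].
Quotient map π: X → X/∼ sends λ ↦ [λ=ν], μ ↦ [μ], ν ↦ [λ=ν].
For each subset V ⊆ X/∼, compute π^{-1}(V) ⊆ X and check whether π^{-1}(V) ∈ τ. V is open in τ_Q iff π^{-1}(V) ∈ τ.
  V = {}: π^{-1}(V) = ∅ ∈ τ ✓.
  V = {[λ=ν]}: π^{-1}(V) = {λ, ν} ∈ τ ✓.
  V = {[μ]}: π^{-1}(V) = {μ} ∈ τ ✓.
  V = {[λ=ν], [μ]}: π^{-1}(V) = {λ, μ, ν} ∈ τ ✓.
Open sets in the quotient: τ_Q = {{}, {[λ=ν]}, {[μ]}, {[λ=ν], [μ]}} (4 elements).


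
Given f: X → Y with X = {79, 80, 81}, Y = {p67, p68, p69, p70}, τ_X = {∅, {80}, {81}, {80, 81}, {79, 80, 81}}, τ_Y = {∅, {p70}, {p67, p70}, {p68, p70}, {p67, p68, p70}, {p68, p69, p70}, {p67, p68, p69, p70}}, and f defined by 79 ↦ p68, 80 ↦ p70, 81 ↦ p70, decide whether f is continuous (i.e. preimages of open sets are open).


f IS continuous.

Compute f^{-1}(U) for each U ∈ τ_Y:
  U = ∅: f^{-1}(U) = ∅ ∈ τ_X ✓.
  U = {p70}: f^{-1}(U) = {80, 81} ∈ τ_X ✓.
  U = {p67, p70}: f^{-1}(U) = {80, 81} ∈ τ_X ✓.
  U = {p68, p70}: f^{-1}(U) = {79, 80, 81} ∈ τ_X ✓.
  U = {p67, p68, p70}: f^{-1}(U) = {79, 80, 81} ∈ τ_X ✓.
  U = {p68, p69, p70}: f^{-1}(U) = {79, 80, 81} ∈ τ_X ✓.
  U = {p67, p68, p69, p70}: f^{-1}(U) = {79, 80, 81} ∈ τ_X ✓.
Every preimage lies in τ_X, so f IS continuous.


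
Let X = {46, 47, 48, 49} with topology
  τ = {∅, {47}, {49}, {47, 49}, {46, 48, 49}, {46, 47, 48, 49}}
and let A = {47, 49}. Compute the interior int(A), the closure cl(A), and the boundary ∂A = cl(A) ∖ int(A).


int(A) = {47, 49}, cl(A) = {46, 47, 48, 49}, ∂A = {46, 48}.

Closed sets in (X, τ) are complements of opens:
  closed(X, τ) = {∅, {47}, {46, 48}, {46, 47, 48}, {46, 48, 49}, {46, 47, 48, 49}}.
int(A) = ⋃ {U ∈ τ : U ⊆ A}. Opens contained in A: ∅, {47}, {49}, {47, 49}.
Taking the union of these: int(A) = {47, 49}.
cl(A) = ⋂ {C closed : A ⊆ C}. Closed sets containing A: {46, 47, 48, 49}.
Intersecting these: cl(A) = {46, 47, 48, 49}.
∂A = cl(A) ∖ int(A) = {46, 47, 48, 49} ∖ {47, 49} = {46, 48}.


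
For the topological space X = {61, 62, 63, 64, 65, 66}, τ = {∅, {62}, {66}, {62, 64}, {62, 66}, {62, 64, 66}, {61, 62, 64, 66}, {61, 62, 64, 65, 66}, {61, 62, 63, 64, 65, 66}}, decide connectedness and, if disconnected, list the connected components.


(X, τ) is connected.

Find clopen sets (U ∈ τ with X ∖ U ∈ τ):
  U = ∅, X ∖ U = {61, 62, 63, 64, 65, 66} — both open, so U is clopen.
  U = {61, 62, 63, 64, 65, 66}, X ∖ U = ∅ — both open, so U is clopen.
Only trivial clopens (∅ and X) exist, so (X, τ) is connected.
Compute connected components by grouping points that agree on all clopens:
  component: {61, 62, 63, 64, 65, 66}


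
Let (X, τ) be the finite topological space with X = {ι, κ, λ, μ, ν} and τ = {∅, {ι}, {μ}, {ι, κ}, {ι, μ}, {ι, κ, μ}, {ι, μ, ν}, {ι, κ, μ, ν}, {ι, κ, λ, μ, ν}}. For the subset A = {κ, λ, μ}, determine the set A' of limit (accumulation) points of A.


A' = {λ, ν}

For each x ∈ X, list the open sets U ∈ τ with x ∈ U, then check whether U ∩ (A ∖ {x}) ≠ ∅ for every such U.
  x = ι: open {ι} ∋ x has {ι} ∩ (A ∖ {ι}) = ∅, so x is NOT a limit point.
  x = κ: open {ι, κ} ∋ x has {ι, κ} ∩ (A ∖ {κ}) = ∅, so x is NOT a limit point.
  x = λ: opens ∋ x are {ι, κ, λ, μ, ν}; each meets A ∖ {λ}, so x IS a limit point.
  x = μ: open {μ} ∋ x has {μ} ∩ (A ∖ {μ}) = ∅, so x is NOT a limit point.
  x = ν: opens ∋ x are {ι, μ, ν}, {ι, κ, μ, ν}, {ι, κ, λ, μ, ν}; each meets A ∖ {ν}, so x IS a limit point.
Collecting: A' = {λ, ν}.


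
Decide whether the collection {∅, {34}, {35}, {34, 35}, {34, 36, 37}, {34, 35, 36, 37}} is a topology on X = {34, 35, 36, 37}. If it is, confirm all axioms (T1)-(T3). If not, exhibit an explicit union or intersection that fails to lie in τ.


τ IS a topology on X.

Axiom (T1): ∅ ∈ τ? Yes; X ∈ τ? Yes.
Axiom (T2/T3): check pairwise unions and intersections of members of τ.
All pairwise intersections and unions checked — each lies in τ. Therefore τ satisfies (T1), (T2), (T3): it IS a topology on X.


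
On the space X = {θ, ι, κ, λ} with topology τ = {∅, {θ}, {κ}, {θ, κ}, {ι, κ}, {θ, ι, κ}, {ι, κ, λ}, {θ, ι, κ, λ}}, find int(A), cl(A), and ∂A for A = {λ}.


int(A) = ∅, cl(A) = {λ}, ∂A = {λ}.

Closed sets in (X, τ) are complements of opens:
  closed(X, τ) = {∅, {θ}, {λ}, {θ, λ}, {ι, λ}, {θ, ι, λ}, {ι, κ, λ}, {θ, ι, κ, λ}}.
int(A) = ⋃ {U ∈ τ : U ⊆ A}. Opens contained in A: ∅.
Taking the union of these: int(A) = ∅.
cl(A) = ⋂ {C closed : A ⊆ C}. Closed sets containing A: {λ}, {θ, λ}, {ι, λ}, {θ, ι, λ}, {ι, κ, λ}, {θ, ι, κ, λ}.
Intersecting these: cl(A) = {λ}.
∂A = cl(A) ∖ int(A) = {λ} ∖ ∅ = {λ}.


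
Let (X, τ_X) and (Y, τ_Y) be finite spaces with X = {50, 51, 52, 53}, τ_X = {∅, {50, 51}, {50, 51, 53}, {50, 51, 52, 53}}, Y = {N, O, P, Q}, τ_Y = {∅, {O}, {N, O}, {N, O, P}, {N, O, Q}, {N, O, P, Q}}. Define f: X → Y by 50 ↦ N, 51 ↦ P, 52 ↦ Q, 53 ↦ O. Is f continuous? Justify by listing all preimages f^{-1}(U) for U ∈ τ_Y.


f is NOT continuous.

Compute f^{-1}(U) for each U ∈ τ_Y:
  U = ∅: f^{-1}(U) = ∅ ∈ τ_X ✓.
  U = {O}: f^{-1}(U) = {53} ∉ τ_X ✗.
  U = {N, O}: f^{-1}(U) = {50, 53} ∉ τ_X ✗.
  U = {N, O, P}: f^{-1}(U) = {50, 51, 53} ∈ τ_X ✓.
  U = {N, O, Q}: f^{-1}(U) = {50, 52, 53} ∉ τ_X ✗.
  U = {N, O, P, Q}: f^{-1}(U) = {50, 51, 52, 53} ∈ τ_X ✓.
Found U = {O} with f^{-1}(U) = {53} not in τ_X. Therefore f is NOT continuous.


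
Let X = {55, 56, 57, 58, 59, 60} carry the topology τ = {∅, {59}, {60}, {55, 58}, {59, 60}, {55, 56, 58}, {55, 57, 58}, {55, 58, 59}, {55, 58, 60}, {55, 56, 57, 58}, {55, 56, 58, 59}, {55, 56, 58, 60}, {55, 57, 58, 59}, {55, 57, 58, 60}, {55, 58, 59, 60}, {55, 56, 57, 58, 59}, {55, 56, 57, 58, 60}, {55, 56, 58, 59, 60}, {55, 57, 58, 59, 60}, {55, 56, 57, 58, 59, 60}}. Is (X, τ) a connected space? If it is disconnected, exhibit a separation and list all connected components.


(X, τ) is disconnected; components = [{59}, {60}, {55, 56, 57, 58}].

Find clopen sets (U ∈ τ with X ∖ U ∈ τ):
  U = ∅, X ∖ U = {55, 56, 57, 58, 59, 60} — both open, so U is clopen.
  U = {59}, X ∖ U = {55, 56, 57, 58, 60} — both open, so U is clopen.
  U = {60}, X ∖ U = {55, 56, 57, 58, 59} — both open, so U is clopen.
  U = {59, 60}, X ∖ U = {55, 56, 57, 58} — both open, so U is clopen.
  U = {55, 56, 57, 58}, X ∖ U = {59, 60} — both open, so U is clopen.
  U = {55, 56, 57, 58, 59}, X ∖ U = {60} — both open, so U is clopen.
  U = {55, 56, 57, 58, 60}, X ∖ U = {59} — both open, so U is clopen.
  U = {55, 56, 57, 58, 59, 60}, X ∖ U = ∅ — both open, so U is clopen.
Nontrivial clopen(s) exist: e.g. {55, 56, 57, 58, 59}. So (X, τ) is disconnected.
Compute connected components by grouping points that agree on all clopens:
  component: {59}
  component: {60}
  component: {55, 56, 57, 58}


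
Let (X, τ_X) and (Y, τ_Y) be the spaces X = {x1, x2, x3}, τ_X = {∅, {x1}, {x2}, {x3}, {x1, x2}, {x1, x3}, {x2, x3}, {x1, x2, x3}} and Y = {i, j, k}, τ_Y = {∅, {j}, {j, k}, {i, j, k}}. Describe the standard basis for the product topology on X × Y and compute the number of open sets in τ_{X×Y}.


Basis B = {∅ × ∅, {x1} × {j}, {x2} × {j}, {x3} × {j}, {x1} × {j, k}, {x1, x2} × {j}, {x1, x3} × {j}, {x2} × {j, k}, {x2, x3} × {j}, {x3} × {j, k}, {x1} × {i, j, k}, {x1, x2, x3} × {j}, {x2} × {i, j, k}, {x3} × {i, j, k}, {x1, x2} × {j, k}, {x1, x3} × {j, k}, {x2, x3} × {j, k}, {x1, x2} × {i, j, k}, {x1, x3} × {i, j, k}, {x1, x2, x3} × {j, k}, {x2, x3} × {i, j, k}, {x1, x2, x3} × {i, j, k}}; |τ_{X×Y}| = 64.

Enumerate products U × V with U ∈ τ_X, V ∈ τ_Y (deduplicated):
  ∅ × ∅ = {} (∅)
  {x1} × {j} = {(x1,j)}
  {x2} × {j} = {(x2,j)}
  {x3} × {j} = {(x3,j)}
  {x1} × {j, k} = {(x1,j), (x1,k)}
  {x1, x2} × {j} = {(x1,j), (x2,j)}
  {x1, x3} × {j} = {(x1,j), (x3,j)}
  {x2} × {j, k} = {(x2,j), (x2,k)}
  {x2, x3} × {j} = {(x2,j), (x3,j)}
  {x3} × {j, k} = {(x3,j), (x3,k)}
  {x1} × {i, j, k} = {(x1,i), (x1,j), (x1,k)}
  {x1, x2, x3} × {j} = {(x1,j), (x2,j), (x3,j)}
  {x2} × {i, j, k} = {(x2,i), (x2,j), (x2,k)}
  {x3} × {i, j, k} = {(x3,i), (x3,j), (x3,k)}
  {x1, x2} × {j, k} = {(x1,j), (x1,k), (x2,j), (x2,k)}
  {x1, x3} × {j, k} = {(x1,j), (x1,k), (x3,j), (x3,k)}
  {x2, x3} × {j, k} = {(x2,j), (x2,k), (x3,j), (x3,k)}
  {x1, x2} × {i, j, k} = {(x1,i), (x1,j), (x1,k), (x2,i), (x2,j), (x2,k)}
  {x1, x3} × {i, j, k} = {(x1,i), (x1,j), (x1,k), (x3,i), (x3,j), (x3,k)}
  {x1, x2, x3} × {j, k} = {(x1,j), (x1,k), (x2,j), (x2,k), (x3,j), (x3,k)}
  {x2, x3} × {i, j, k} = {(x2,i), (x2,j), (x2,k), (x3,i), (x3,j), (x3,k)}
  {x1, x2, x3} × {i, j, k} = {(x1,i), (x1,j), (x1,k), (x2,i), (x2,j), (x2,k), (x3,i), (x3,j), (x3,k)}
These 22 distinct sets form the basis B.
Close under arbitrary unions to get τ_{X×Y}; counting gives |τ_{X×Y}| = 64.


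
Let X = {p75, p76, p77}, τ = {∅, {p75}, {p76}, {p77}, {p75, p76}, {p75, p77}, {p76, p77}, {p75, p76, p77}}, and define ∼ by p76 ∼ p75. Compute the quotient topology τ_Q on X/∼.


X/∼ = {[p75=p76], [p77]}; |τ_Q| = 4.

Equivalence classes: [p75=p76], [p77].
Quotient map π: X → X/∼ sends p75 ↦ [p75=p76], p76 ↦ [p75=p76], p77 ↦ [p77].
For each subset V ⊆ X/∼, compute π^{-1}(V) ⊆ X and check whether π^{-1}(V) ∈ τ. V is open in τ_Q iff π^{-1}(V) ∈ τ.
  V = {}: π^{-1}(V) = ∅ ∈ τ ✓.
  V = {[p75=p76]}: π^{-1}(V) = {p75, p76} ∈ τ ✓.
  V = {[p77]}: π^{-1}(V) = {p77} ∈ τ ✓.
  V = {[p75=p76], [p77]}: π^{-1}(V) = {p75, p76, p77} ∈ τ ✓.
Open sets in the quotient: τ_Q = {{}, {[p75=p76]}, {[p77]}, {[p75=p76], [p77]}} (4 elements).


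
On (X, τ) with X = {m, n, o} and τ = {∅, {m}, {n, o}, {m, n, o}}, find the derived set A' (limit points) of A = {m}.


A' = ∅

For each x ∈ X, list the open sets U ∈ τ with x ∈ U, then check whether U ∩ (A ∖ {x}) ≠ ∅ for every such U.
  x = m: open {m} ∋ x has {m} ∩ (A ∖ {m}) = ∅, so x is NOT a limit point.
  x = n: open {n, o} ∋ x has {n, o} ∩ (A ∖ {n}) = ∅, so x is NOT a limit point.
  x = o: open {n, o} ∋ x has {n, o} ∩ (A ∖ {o}) = ∅, so x is NOT a limit point.
Collecting: A' = ∅.


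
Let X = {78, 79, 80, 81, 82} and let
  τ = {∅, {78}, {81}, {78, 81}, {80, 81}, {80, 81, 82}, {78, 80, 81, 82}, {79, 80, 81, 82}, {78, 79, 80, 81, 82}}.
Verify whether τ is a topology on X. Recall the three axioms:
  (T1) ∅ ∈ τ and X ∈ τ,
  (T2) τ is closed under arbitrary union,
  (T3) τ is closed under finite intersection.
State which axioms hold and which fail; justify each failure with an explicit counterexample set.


τ is NOT a topology on X.

Axiom (T1): ∅ ∈ τ? Yes; X ∈ τ? Yes.
Axiom (T2/T3): check pairwise unions and intersections of members of τ.
Counterexample for (T2): {78} ∪ {80, 81} = {78, 80, 81} ∉ τ. Therefore τ is NOT a topology.


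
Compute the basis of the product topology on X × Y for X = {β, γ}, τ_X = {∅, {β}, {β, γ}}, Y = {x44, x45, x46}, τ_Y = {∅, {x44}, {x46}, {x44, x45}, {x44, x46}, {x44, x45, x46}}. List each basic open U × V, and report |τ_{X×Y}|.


Basis B = {∅ × ∅, {β} × {x44}, {β} × {x46}, {β} × {x44, x45}, {β} × {x44, x46}, {β, γ} × {x44}, {β, γ} × {x46}, {β} × {x44, x45, x46}, {β, γ} × {x44, x45}, {β, γ} × {x44, x46}, {β, γ} × {x44, x45, x46}}; |τ_{X×Y}| = 18.

Enumerate products U × V with U ∈ τ_X, V ∈ τ_Y (deduplicated):
  ∅ × ∅ = {} (∅)
  {β} × {x44} = {(β,x44)}
  {β} × {x46} = {(β,x46)}
  {β} × {x44, x45} = {(β,x44), (β,x45)}
  {β} × {x44, x46} = {(β,x44), (β,x46)}
  {β, γ} × {x44} = {(β,x44), (γ,x44)}
  {β, γ} × {x46} = {(β,x46), (γ,x46)}
  {β} × {x44, x45, x46} = {(β,x44), (β,x45), (β,x46)}
  {β, γ} × {x44, x45} = {(β,x44), (β,x45), (γ,x44), (γ,x45)}
  {β, γ} × {x44, x46} = {(β,x44), (β,x46), (γ,x44), (γ,x46)}
  {β, γ} × {x44, x45, x46} = {(β,x44), (β,x45), (β,x46), (γ,x44), (γ,x45), (γ,x46)}
These 11 distinct sets form the basis B.
Close under arbitrary unions to get τ_{X×Y}; counting gives |τ_{X×Y}| = 18.


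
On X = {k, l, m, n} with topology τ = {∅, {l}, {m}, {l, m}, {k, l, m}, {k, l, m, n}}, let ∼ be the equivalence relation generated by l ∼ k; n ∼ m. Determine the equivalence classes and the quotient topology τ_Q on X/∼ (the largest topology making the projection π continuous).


X/∼ = {[k=l], [m=n]}; |τ_Q| = 2.

Equivalence classes: [k=l], [m=n].
Quotient map π: X → X/∼ sends k ↦ [k=l], l ↦ [k=l], m ↦ [m=n], n ↦ [m=n].
For each subset V ⊆ X/∼, compute π^{-1}(V) ⊆ X and check whether π^{-1}(V) ∈ τ. V is open in τ_Q iff π^{-1}(V) ∈ τ.
  V = {}: π^{-1}(V) = ∅ ∈ τ ✓.
  V = {[k=l]}: π^{-1}(V) = {k, l} ∉ τ ✗.
  V = {[m=n]}: π^{-1}(V) = {m, n} ∉ τ ✗.
  V = {[k=l], [m=n]}: π^{-1}(V) = {k, l, m, n} ∈ τ ✓.
Open sets in the quotient: τ_Q = {{}, {[k=l], [m=n]}} (2 elements).


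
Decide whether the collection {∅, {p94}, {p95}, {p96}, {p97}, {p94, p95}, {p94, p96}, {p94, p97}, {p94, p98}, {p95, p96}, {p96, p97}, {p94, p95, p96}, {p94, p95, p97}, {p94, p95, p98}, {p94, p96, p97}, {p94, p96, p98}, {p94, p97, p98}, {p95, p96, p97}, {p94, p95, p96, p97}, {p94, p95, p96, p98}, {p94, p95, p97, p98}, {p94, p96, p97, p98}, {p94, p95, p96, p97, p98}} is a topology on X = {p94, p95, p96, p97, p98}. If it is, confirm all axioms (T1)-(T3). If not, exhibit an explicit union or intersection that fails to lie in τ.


τ is NOT a topology on X.

Axiom (T1): ∅ ∈ τ? Yes; X ∈ τ? Yes.
Axiom (T2/T3): check pairwise unions and intersections of members of τ.
Counterexample for (T2): {p95} ∪ {p97} = {p95, p97} ∉ τ. Therefore τ is NOT a topology.


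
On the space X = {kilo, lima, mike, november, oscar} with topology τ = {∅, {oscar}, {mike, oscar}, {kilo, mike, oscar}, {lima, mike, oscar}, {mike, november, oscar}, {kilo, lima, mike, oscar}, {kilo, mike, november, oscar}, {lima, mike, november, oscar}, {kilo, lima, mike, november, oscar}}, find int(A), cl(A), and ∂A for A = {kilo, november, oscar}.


int(A) = {oscar}, cl(A) = {kilo, lima, mike, november, oscar}, ∂A = {kilo, lima, mike, november}.

Closed sets in (X, τ) are complements of opens:
  closed(X, τ) = {∅, {kilo}, {lima}, {november}, {kilo, lima}, {kilo, november}, {lima, november}, {kilo, lima, november}, {kilo, lima, mike, november}, {kilo, lima, mike, november, oscar}}.
int(A) = ⋃ {U ∈ τ : U ⊆ A}. Opens contained in A: ∅, {oscar}.
Taking the union of these: int(A) = {oscar}.
cl(A) = ⋂ {C closed : A ⊆ C}. Closed sets containing A: {kilo, lima, mike, november, oscar}.
Intersecting these: cl(A) = {kilo, lima, mike, november, oscar}.
∂A = cl(A) ∖ int(A) = {kilo, lima, mike, november, oscar} ∖ {oscar} = {kilo, lima, mike, november}.


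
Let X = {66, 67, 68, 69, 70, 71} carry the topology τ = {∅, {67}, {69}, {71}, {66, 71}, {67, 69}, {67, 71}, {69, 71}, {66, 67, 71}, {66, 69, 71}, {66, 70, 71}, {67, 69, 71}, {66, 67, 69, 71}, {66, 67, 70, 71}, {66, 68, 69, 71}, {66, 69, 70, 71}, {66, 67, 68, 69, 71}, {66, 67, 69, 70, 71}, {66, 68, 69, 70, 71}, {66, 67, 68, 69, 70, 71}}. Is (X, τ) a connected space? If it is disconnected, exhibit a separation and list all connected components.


(X, τ) is disconnected; components = [{67}, {66, 68, 69, 70, 71}].

Find clopen sets (U ∈ τ with X ∖ U ∈ τ):
  U = ∅, X ∖ U = {66, 67, 68, 69, 70, 71} — both open, so U is clopen.
  U = {67}, X ∖ U = {66, 68, 69, 70, 71} — both open, so U is clopen.
  U = {66, 68, 69, 70, 71}, X ∖ U = {67} — both open, so U is clopen.
  U = {66, 67, 68, 69, 70, 71}, X ∖ U = ∅ — both open, so U is clopen.
Nontrivial clopen(s) exist: e.g. {66, 68, 69, 70, 71}. So (X, τ) is disconnected.
Compute connected components by grouping points that agree on all clopens:
  component: {67}
  component: {66, 68, 69, 70, 71}


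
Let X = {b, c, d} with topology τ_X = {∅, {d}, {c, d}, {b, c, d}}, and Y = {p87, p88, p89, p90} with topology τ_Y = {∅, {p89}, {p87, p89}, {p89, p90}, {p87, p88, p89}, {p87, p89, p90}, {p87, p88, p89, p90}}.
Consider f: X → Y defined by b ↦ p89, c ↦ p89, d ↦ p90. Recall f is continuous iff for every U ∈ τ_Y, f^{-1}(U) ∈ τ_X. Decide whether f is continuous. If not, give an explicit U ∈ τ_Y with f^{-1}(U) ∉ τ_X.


f is NOT continuous.

Compute f^{-1}(U) for each U ∈ τ_Y:
  U = ∅: f^{-1}(U) = ∅ ∈ τ_X ✓.
  U = {p89}: f^{-1}(U) = {b, c} ∉ τ_X ✗.
  U = {p87, p89}: f^{-1}(U) = {b, c} ∉ τ_X ✗.
  U = {p89, p90}: f^{-1}(U) = {b, c, d} ∈ τ_X ✓.
  U = {p87, p88, p89}: f^{-1}(U) = {b, c} ∉ τ_X ✗.
  U = {p87, p89, p90}: f^{-1}(U) = {b, c, d} ∈ τ_X ✓.
  U = {p87, p88, p89, p90}: f^{-1}(U) = {b, c, d} ∈ τ_X ✓.
Found U = {p89} with f^{-1}(U) = {b, c} not in τ_X. Therefore f is NOT continuous.


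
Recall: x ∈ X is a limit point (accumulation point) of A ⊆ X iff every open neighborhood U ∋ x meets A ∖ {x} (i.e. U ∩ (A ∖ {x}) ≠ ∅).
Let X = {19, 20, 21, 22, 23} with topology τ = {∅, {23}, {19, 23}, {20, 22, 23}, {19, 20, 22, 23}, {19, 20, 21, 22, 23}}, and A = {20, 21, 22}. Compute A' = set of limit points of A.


A' = {20, 21, 22}

For each x ∈ X, list the open sets U ∈ τ with x ∈ U, then check whether U ∩ (A ∖ {x}) ≠ ∅ for every such U.
  x = 19: open {19, 23} ∋ x has {19, 23} ∩ (A ∖ {19}) = ∅, so x is NOT a limit point.
  x = 20: opens ∋ x are {20, 22, 23}, {19, 20, 22, 23}, {19, 20, 21, 22, 23}; each meets A ∖ {20}, so x IS a limit point.
  x = 21: opens ∋ x are {19, 20, 21, 22, 23}; each meets A ∖ {21}, so x IS a limit point.
  x = 22: opens ∋ x are {20, 22, 23}, {19, 20, 22, 23}, {19, 20, 21, 22, 23}; each meets A ∖ {22}, so x IS a limit point.
  x = 23: open {23} ∋ x has {23} ∩ (A ∖ {23}) = ∅, so x is NOT a limit point.
Collecting: A' = {20, 21, 22}.


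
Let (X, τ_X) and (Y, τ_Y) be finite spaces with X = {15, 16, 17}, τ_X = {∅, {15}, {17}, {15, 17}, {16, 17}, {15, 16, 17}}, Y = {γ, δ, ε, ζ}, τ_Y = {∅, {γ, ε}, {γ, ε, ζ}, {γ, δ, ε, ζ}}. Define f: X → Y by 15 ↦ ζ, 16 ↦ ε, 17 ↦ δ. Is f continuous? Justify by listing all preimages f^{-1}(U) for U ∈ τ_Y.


f is NOT continuous.

Compute f^{-1}(U) for each U ∈ τ_Y:
  U = ∅: f^{-1}(U) = ∅ ∈ τ_X ✓.
  U = {γ, ε}: f^{-1}(U) = {16} ∉ τ_X ✗.
  U = {γ, ε, ζ}: f^{-1}(U) = {15, 16} ∉ τ_X ✗.
  U = {γ, δ, ε, ζ}: f^{-1}(U) = {15, 16, 17} ∈ τ_X ✓.
Found U = {γ, ε} with f^{-1}(U) = {16} not in τ_X. Therefore f is NOT continuous.


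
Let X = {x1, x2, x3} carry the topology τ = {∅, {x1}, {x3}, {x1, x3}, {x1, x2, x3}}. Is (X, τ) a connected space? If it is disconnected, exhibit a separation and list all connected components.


(X, τ) is connected.

Find clopen sets (U ∈ τ with X ∖ U ∈ τ):
  U = ∅, X ∖ U = {x1, x2, x3} — both open, so U is clopen.
  U = {x1, x2, x3}, X ∖ U = ∅ — both open, so U is clopen.
Only trivial clopens (∅ and X) exist, so (X, τ) is connected.
Compute connected components by grouping points that agree on all clopens:
  component: {x1, x2, x3}


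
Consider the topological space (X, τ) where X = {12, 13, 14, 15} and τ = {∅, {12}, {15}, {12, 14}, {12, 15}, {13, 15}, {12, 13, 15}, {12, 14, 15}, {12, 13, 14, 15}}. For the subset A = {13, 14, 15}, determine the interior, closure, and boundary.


int(A) = {13, 15}, cl(A) = {13, 14, 15}, ∂A = {14}.

Closed sets in (X, τ) are complements of opens:
  closed(X, τ) = {∅, {13}, {14}, {12, 14}, {13, 14}, {13, 15}, {12, 13, 14}, {13, 14, 15}, {12, 13, 14, 15}}.
int(A) = ⋃ {U ∈ τ : U ⊆ A}. Opens contained in A: ∅, {15}, {13, 15}.
Taking the union of these: int(A) = {13, 15}.
cl(A) = ⋂ {C closed : A ⊆ C}. Closed sets containing A: {13, 14, 15}, {12, 13, 14, 15}.
Intersecting these: cl(A) = {13, 14, 15}.
∂A = cl(A) ∖ int(A) = {13, 14, 15} ∖ {13, 15} = {14}.


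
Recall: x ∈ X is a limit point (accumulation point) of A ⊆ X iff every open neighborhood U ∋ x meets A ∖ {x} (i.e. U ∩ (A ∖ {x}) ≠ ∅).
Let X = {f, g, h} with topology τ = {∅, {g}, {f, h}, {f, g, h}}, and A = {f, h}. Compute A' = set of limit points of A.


A' = {f, h}

For each x ∈ X, list the open sets U ∈ τ with x ∈ U, then check whether U ∩ (A ∖ {x}) ≠ ∅ for every such U.
  x = f: opens ∋ x are {f, h}, {f, g, h}; each meets A ∖ {f}, so x IS a limit point.
  x = g: open {g} ∋ x has {g} ∩ (A ∖ {g}) = ∅, so x is NOT a limit point.
  x = h: opens ∋ x are {f, h}, {f, g, h}; each meets A ∖ {h}, so x IS a limit point.
Collecting: A' = {f, h}.


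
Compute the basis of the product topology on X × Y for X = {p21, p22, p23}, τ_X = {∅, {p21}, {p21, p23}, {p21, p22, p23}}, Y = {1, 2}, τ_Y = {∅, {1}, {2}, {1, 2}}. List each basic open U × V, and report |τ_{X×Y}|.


Basis B = {∅ × ∅, {p21} × {1}, {p21} × {2}, {p21} × {1, 2}, {p21, p23} × {1}, {p21, p23} × {2}, {p21, p22, p23} × {1}, {p21, p22, p23} × {2}, {p21, p23} × {1, 2}, {p21, p22, p23} × {1, 2}}; |τ_{X×Y}| = 16.

Enumerate products U × V with U ∈ τ_X, V ∈ τ_Y (deduplicated):
  ∅ × ∅ = {} (∅)
  {p21} × {1} = {(p21,1)}
  {p21} × {2} = {(p21,2)}
  {p21} × {1, 2} = {(p21,1), (p21,2)}
  {p21, p23} × {1} = {(p21,1), (p23,1)}
  {p21, p23} × {2} = {(p21,2), (p23,2)}
  {p21, p22, p23} × {1} = {(p21,1), (p22,1), (p23,1)}
  {p21, p22, p23} × {2} = {(p21,2), (p22,2), (p23,2)}
  {p21, p23} × {1, 2} = {(p21,1), (p21,2), (p23,1), (p23,2)}
  {p21, p22, p23} × {1, 2} = {(p21,1), (p21,2), (p22,1), (p22,2), (p23,1), (p23,2)}
These 10 distinct sets form the basis B.
Close under arbitrary unions to get τ_{X×Y}; counting gives |τ_{X×Y}| = 16.


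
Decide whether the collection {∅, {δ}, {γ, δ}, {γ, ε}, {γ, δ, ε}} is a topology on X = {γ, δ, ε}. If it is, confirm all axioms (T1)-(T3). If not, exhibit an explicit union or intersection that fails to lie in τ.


τ is NOT a topology on X.

Axiom (T1): ∅ ∈ τ? Yes; X ∈ τ? Yes.
Axiom (T2/T3): check pairwise unions and intersections of members of τ.
Counterexample for (T3): {γ, δ} ∩ {γ, ε} = {γ} ∉ τ. Therefore τ is NOT a topology.


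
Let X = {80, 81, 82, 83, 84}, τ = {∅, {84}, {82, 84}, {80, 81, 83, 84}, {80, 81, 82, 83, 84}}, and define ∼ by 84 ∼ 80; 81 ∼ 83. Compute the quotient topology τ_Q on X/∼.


X/∼ = {[80=84], [81=83], [82]}; |τ_Q| = 3.

Equivalence classes: [80=84], [81=83], [82].
Quotient map π: X → X/∼ sends 80 ↦ [80=84], 81 ↦ [81=83], 82 ↦ [82], 83 ↦ [81=83], 84 ↦ [80=84].
For each subset V ⊆ X/∼, compute π^{-1}(V) ⊆ X and check whether π^{-1}(V) ∈ τ. V is open in τ_Q iff π^{-1}(V) ∈ τ.
  V = {}: π^{-1}(V) = ∅ ∈ τ ✓.
  V = {[80=84]}: π^{-1}(V) = {80, 84} ∉ τ ✗.
  V = {[81=83]}: π^{-1}(V) = {81, 83} ∉ τ ✗.
  V = {[80=84], [81=83]}: π^{-1}(V) = {80, 81, 83, 84} ∈ τ ✓.
  V = {[82]}: π^{-1}(V) = {82} ∉ τ ✗.
  V = {[80=84], [82]}: π^{-1}(V) = {80, 82, 84} ∉ τ ✗.
  V = {[81=83], [82]}: π^{-1}(V) = {81, 82, 83} ∉ τ ✗.
  V = {[80=84], [81=83], [82]}: π^{-1}(V) = {80, 81, 82, 83, 84} ∈ τ ✓.
Open sets in the quotient: τ_Q = {{}, {[80=84], [81=83]}, {[80=84], [81=83], [82]}} (3 elements).
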